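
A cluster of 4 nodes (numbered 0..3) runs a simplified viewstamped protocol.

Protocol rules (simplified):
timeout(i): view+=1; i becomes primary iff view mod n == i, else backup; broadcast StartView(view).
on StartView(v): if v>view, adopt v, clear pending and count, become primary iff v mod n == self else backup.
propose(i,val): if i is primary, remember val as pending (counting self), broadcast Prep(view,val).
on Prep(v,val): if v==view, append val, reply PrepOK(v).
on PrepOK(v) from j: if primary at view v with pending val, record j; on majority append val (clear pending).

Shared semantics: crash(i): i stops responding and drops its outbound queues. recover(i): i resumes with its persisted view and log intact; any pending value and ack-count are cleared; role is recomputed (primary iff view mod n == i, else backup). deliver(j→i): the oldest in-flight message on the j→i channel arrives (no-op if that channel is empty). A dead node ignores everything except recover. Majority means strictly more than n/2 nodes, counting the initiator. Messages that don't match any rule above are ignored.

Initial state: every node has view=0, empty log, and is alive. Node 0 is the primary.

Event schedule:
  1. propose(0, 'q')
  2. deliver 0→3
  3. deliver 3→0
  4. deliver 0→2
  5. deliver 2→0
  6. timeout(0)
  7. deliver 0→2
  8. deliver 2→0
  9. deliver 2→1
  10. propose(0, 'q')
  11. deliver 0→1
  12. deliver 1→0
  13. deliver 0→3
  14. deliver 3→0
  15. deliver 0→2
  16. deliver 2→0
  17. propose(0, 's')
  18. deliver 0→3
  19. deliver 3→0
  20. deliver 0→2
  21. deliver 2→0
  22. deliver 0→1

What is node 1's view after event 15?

0

after 1 — propose(0,'q'): ·
after 2 — deliver 0→3: n3:back/v0/[q]
after 3 — deliver 3→0: ·
after 4 — deliver 0→2: n2:back/v0/[q]
after 5 — deliver 2→0: n0:prim/v0/[q]
after 6 — timeout(0): n0:back/v1/[q]
after 7 — deliver 0→2: n2:back/v1/[q]
after 8 — deliver 2→0: ·
after 9 — deliver 2→1: ·
after 10 — propose(0,'q'): ·
after 11 — deliver 0→1: n1:back/v0/[q]
after 12 — deliver 1→0: ·
after 13 — deliver 0→3: n3:back/v1/[q]
after 14 — deliver 3→0: ·
after 15 — deliver 0→2: ·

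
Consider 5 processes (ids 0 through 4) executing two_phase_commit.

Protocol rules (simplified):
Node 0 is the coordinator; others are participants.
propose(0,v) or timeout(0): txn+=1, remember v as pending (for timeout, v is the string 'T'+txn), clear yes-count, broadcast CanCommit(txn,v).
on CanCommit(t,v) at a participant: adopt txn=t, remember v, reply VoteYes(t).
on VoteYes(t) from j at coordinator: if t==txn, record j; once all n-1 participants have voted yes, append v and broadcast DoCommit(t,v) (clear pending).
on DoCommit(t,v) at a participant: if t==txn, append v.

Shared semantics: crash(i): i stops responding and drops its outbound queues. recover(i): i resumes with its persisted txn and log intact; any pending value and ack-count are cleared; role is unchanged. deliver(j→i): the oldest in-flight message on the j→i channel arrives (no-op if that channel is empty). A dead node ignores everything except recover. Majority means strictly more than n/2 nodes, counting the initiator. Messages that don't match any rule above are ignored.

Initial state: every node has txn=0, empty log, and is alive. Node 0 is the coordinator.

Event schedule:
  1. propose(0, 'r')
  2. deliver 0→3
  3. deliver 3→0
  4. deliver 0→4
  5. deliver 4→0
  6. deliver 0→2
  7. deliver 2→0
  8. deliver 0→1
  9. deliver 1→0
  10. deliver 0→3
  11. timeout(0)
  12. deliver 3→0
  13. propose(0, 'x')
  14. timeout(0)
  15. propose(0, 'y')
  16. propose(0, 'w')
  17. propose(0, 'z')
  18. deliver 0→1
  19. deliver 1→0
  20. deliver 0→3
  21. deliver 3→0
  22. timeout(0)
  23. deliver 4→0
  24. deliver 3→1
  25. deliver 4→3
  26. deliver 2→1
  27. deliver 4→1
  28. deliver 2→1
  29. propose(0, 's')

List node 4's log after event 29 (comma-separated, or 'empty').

empty

1. propose(0,'r'):  <0:coor t1 ->
2. deliver 0→3:  <3:part t1 ->
3. deliver 3→0:  nop
4. deliver 0→4:  <4:part t1 ->
5. deliver 4→0:  nop
6. deliver 0→2:  <2:part t1 ->
7. deliver 2→0:  nop
8. deliver 0→1:  <1:part t1 ->
9. deliver 1→0:  <0:coor t1 r>
10. deliver 0→3:  <3:part t1 r>
11. timeout(0):  <0:coor t2 r>
12. deliver 3→0:  nop
13. propose(0,'x'):  <0:coor t3 r>
14. timeout(0):  <0:coor t4 r>
15. propose(0,'y'):  <0:coor t5 r>
16. propose(0,'w'):  <0:coor t6 r>
17. propose(0,'z'):  <0:coor t7 r>
18. deliver 0→1:  <1:part t1 r>
19. deliver 1→0:  nop
20. deliver 0→3:  <3:part t2 r>
21. deliver 3→0:  nop
22. timeout(0):  <0:coor t8 r>
23. deliver 4→0:  nop
24. deliver 3→1:  nop
25. deliver 4→3:  nop
26. deliver 2→1:  nop
27. deliver 4→1:  nop
28. deliver 2→1:  nop
29. propose(0,'s'):  <0:coor t9 r>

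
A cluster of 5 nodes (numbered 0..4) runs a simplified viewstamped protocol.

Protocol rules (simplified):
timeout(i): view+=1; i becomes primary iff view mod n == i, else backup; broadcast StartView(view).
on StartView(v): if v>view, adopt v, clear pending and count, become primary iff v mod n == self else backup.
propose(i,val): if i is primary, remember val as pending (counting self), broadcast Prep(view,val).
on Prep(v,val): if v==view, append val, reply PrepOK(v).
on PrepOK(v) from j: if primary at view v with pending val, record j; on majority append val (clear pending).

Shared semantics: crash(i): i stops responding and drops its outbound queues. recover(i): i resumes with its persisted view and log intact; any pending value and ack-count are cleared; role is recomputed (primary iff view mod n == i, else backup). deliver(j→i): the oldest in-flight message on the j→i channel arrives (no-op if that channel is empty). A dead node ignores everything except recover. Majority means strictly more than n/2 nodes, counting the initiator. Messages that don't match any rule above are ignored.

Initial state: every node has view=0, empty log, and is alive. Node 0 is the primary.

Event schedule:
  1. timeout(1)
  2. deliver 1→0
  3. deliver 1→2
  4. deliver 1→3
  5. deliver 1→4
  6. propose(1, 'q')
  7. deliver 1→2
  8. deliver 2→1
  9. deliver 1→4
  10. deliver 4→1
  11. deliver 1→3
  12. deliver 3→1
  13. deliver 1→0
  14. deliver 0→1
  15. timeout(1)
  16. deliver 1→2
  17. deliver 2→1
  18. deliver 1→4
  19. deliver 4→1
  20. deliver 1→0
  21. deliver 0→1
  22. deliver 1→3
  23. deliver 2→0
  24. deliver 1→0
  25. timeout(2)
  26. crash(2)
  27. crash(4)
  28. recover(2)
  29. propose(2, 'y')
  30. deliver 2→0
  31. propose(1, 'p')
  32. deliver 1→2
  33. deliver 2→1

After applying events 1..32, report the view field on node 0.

2

step 1 timeout(1): 1={prim,v=1,log=-}
step 2 deliver 1→0: 0={back,v=1,log=-}
step 3 deliver 1→2: 2={back,v=1,log=-}
step 4 deliver 1→3: 3={back,v=1,log=-}
step 5 deliver 1→4: 4={back,v=1,log=-}
step 6 propose(1,'q'): —
step 7 deliver 1→2: 2={back,v=1,log=q}
step 8 deliver 2→1: —
step 9 deliver 1→4: 4={back,v=1,log=q}
step 10 deliver 4→1: 1={prim,v=1,log=q}
step 11 deliver 1→3: 3={back,v=1,log=q}
step 12 deliver 3→1: —
step 13 deliver 1→0: 0={back,v=1,log=q}
step 14 deliver 0→1: —
step 15 timeout(1): 1={back,v=2,log=q}
step 16 deliver 1→2: 2={prim,v=2,log=q}
step 17 deliver 2→1: —
step 18 deliver 1→4: 4={back,v=2,log=q}
step 19 deliver 4→1: —
step 20 deliver 1→0: 0={back,v=2,log=q}
step 21 deliver 0→1: —
step 22 deliver 1→3: 3={back,v=2,log=q}
step 23 deliver 2→0: —
step 24 deliver 1→0: —
step 25 timeout(2): 2={back,v=3,log=q}
step 26 crash(2): 2={✗back,v=3,log=q}
step 27 crash(4): 4={✗back,v=2,log=q}
step 28 recover(2): 2={back,v=3,log=q}
step 29 propose(2,'y'): —
step 30 deliver 2→0: —
step 31 propose(1,'p'): —
step 32 deliver 1→2: —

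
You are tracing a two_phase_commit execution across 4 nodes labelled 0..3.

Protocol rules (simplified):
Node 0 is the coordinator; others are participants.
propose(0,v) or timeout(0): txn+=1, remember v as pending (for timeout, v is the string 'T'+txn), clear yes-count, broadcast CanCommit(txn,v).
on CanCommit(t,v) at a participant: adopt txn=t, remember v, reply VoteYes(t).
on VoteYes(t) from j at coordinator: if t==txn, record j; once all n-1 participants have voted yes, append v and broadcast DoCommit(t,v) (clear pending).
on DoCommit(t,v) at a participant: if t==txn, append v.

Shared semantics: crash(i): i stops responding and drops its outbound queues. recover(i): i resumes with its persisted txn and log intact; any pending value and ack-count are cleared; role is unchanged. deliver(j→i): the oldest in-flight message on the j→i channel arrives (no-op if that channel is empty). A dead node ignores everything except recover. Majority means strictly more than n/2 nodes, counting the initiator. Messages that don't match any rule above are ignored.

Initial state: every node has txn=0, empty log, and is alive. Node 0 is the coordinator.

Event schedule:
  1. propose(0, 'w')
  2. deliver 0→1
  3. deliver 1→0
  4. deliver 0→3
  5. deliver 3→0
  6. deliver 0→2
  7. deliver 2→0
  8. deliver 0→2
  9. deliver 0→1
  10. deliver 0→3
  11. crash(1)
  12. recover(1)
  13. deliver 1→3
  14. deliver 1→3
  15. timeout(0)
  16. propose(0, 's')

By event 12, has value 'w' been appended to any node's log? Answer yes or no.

yes

1. propose(0,'w'):  <0:coor t1 ->
2. deliver 0→1:  <1:part t1 ->
3. deliver 1→0:  nop
4. deliver 0→3:  <3:part t1 ->
5. deliver 3→0:  nop
6. deliver 0→2:  <2:part t1 ->
7. deliver 2→0:  <0:coor t1 w>
8. deliver 0→2:  <2:part t1 w>
9. deliver 0→1:  <1:part t1 w>
10. deliver 0→3:  <3:part t1 w>
11. crash(1):  <1:✗part t1 w>
12. recover(1):  <1:part t1 w>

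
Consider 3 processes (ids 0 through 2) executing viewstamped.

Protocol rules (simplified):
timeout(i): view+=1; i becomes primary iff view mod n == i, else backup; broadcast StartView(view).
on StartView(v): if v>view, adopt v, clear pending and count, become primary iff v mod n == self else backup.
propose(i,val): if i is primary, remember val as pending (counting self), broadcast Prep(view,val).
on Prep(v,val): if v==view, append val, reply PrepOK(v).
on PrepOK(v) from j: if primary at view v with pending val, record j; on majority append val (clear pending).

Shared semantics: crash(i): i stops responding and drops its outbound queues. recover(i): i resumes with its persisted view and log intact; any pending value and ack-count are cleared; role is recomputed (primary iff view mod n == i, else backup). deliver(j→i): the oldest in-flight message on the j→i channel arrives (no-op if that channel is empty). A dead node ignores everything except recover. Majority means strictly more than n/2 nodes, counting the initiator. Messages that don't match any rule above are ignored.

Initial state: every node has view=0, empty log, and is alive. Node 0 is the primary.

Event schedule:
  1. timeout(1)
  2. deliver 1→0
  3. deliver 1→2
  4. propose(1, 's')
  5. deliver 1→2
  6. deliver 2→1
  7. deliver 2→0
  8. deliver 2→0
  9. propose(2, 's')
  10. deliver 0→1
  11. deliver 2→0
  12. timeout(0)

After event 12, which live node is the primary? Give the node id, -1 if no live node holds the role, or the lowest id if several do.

1

[1] timeout(1) → N1(prim v1 [-])
[2] deliver 1→0 → N0(back v1 [-])
[3] deliver 1→2 → N2(back v1 [-])
[4] propose(1,'s') → ∅
[5] deliver 1→2 → N2(back v1 [s])
[6] deliver 2→1 → N1(prim v1 [s])
[7] deliver 2→0 → ∅
[8] deliver 2→0 → ∅
[9] propose(2,'s') → ∅
[10] deliver 0→1 → ∅
[11] deliver 2→0 → ∅
[12] timeout(0) → N0(back v2 [-])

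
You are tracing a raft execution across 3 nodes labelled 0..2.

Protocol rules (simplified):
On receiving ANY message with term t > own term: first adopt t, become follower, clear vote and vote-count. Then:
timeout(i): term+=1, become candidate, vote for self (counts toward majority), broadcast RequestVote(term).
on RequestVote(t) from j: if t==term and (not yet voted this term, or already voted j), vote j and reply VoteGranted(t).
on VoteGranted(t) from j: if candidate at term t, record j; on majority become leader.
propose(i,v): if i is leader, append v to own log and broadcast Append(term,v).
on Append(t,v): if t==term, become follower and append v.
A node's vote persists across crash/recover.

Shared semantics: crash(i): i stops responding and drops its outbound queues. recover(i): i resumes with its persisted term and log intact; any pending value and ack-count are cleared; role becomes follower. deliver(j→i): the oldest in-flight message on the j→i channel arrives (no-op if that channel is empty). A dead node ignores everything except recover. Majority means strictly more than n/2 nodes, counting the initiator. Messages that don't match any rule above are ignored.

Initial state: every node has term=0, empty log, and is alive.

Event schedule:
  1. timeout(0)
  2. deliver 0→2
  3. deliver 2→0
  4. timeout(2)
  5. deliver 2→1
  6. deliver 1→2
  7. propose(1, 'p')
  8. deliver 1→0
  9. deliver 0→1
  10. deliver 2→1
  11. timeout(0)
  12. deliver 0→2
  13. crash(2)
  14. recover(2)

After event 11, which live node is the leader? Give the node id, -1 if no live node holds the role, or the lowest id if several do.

step 1 timeout(0): 0={cand,t=1,log=-}
step 2 deliver 0→2: 2={foll,t=1,log=-}
step 3 deliver 2→0: 0={lead,t=1,log=-}
step 4 timeout(2): 2={cand,t=2,log=-}
step 5 deliver 2→1: 1={foll,t=2,log=-}
step 6 deliver 1→2: 2={lead,t=2,log=-}
step 7 propose(1,'p'): —
step 8 deliver 1→0: —
step 9 deliver 0→1: —
step 10 deliver 2→1: —
step 11 timeout(0): 0={cand,t=2,log=-}

2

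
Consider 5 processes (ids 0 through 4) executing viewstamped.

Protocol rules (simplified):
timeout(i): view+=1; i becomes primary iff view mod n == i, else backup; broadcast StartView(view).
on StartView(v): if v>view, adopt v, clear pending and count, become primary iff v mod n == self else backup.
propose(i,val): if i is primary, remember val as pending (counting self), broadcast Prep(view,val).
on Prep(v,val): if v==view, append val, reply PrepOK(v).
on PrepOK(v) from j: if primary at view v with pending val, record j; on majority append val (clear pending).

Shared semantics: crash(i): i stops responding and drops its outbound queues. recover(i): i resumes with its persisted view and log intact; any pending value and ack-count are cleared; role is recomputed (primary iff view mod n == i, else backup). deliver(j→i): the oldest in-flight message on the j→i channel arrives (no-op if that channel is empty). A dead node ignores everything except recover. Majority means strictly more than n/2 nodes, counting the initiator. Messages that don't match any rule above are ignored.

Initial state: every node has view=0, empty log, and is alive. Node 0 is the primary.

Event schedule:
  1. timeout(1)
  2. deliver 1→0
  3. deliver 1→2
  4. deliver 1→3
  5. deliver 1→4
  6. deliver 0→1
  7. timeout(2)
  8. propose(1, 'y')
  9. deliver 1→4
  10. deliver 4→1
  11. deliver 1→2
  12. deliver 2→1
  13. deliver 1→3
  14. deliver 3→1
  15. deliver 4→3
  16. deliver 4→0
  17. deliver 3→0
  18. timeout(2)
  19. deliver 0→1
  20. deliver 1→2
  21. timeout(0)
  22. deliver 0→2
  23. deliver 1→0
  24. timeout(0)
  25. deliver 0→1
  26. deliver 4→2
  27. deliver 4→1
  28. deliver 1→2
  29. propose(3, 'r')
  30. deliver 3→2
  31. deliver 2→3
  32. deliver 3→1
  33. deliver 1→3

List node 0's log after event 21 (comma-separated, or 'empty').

empty

1. timeout(1):  <1:prim v1 ->
2. deliver 1→0:  <0:back v1 ->
3. deliver 1→2:  <2:back v1 ->
4. deliver 1→3:  <3:back v1 ->
5. deliver 1→4:  <4:back v1 ->
6. deliver 0→1:  nop
7. timeout(2):  <2:prim v2 ->
8. propose(1,'y'):  nop
9. deliver 1→4:  <4:back v1 y>
10. deliver 4→1:  nop
11. deliver 1→2:  nop
12. deliver 2→1:  <1:back v2 ->
13. deliver 1→3:  <3:back v1 y>
14. deliver 3→1:  nop
15. deliver 4→3:  nop
16. deliver 4→0:  nop
17. deliver 3→0:  nop
18. timeout(2):  <2:back v3 ->
19. deliver 0→1:  nop
20. deliver 1→2:  nop
21. timeout(0):  <0:back v2 ->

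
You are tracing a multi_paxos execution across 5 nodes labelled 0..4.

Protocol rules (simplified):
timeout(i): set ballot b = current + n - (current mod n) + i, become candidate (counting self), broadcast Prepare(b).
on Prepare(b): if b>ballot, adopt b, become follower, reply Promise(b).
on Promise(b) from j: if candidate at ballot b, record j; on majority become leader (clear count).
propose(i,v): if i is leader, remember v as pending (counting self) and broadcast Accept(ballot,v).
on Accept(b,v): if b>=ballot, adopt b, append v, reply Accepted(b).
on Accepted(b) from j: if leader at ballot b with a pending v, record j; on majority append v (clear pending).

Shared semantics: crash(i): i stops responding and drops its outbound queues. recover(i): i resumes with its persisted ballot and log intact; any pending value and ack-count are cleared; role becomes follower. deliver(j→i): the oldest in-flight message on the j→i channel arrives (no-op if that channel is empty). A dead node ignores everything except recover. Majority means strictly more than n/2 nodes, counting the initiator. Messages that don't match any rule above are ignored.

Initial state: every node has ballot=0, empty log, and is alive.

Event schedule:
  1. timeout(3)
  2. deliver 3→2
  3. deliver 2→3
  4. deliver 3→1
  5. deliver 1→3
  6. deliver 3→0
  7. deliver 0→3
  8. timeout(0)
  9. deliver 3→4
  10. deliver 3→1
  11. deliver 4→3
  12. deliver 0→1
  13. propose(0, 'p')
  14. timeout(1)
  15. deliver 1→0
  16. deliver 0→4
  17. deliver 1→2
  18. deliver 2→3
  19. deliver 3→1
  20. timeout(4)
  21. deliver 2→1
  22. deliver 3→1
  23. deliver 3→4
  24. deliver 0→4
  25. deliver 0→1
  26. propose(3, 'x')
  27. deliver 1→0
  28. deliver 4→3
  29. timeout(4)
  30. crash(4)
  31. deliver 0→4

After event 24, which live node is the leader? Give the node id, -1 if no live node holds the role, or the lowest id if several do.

3

after 1 — timeout(3): n3:cand/b8/[-]
after 2 — deliver 3→2: n2:foll/b8/[-]
after 3 — deliver 2→3: ·
after 4 — deliver 3→1: n1:foll/b8/[-]
after 5 — deliver 1→3: n3:lead/b8/[-]
after 6 — deliver 3→0: n0:foll/b8/[-]
after 7 — deliver 0→3: ·
after 8 — timeout(0): n0:cand/b10/[-]
after 9 — deliver 3→4: n4:foll/b8/[-]
after 10 — deliver 3→1: ·
after 11 — deliver 4→3: ·
after 12 — deliver 0→1: n1:foll/b10/[-]
after 13 — propose(0,'p'): ·
after 14 — timeout(1): n1:cand/b16/[-]
after 15 — deliver 1→0: ·
after 16 — deliver 0→4: n4:foll/b10/[-]
after 17 — deliver 1→2: n2:foll/b16/[-]
after 18 — deliver 2→3: ·
after 19 — deliver 3→1: ·
after 20 — timeout(4): n4:cand/b19/[-]
after 21 — deliver 2→1: ·
after 22 — deliver 3→1: ·
after 23 — deliver 3→4: ·
after 24 — deliver 0→4: ·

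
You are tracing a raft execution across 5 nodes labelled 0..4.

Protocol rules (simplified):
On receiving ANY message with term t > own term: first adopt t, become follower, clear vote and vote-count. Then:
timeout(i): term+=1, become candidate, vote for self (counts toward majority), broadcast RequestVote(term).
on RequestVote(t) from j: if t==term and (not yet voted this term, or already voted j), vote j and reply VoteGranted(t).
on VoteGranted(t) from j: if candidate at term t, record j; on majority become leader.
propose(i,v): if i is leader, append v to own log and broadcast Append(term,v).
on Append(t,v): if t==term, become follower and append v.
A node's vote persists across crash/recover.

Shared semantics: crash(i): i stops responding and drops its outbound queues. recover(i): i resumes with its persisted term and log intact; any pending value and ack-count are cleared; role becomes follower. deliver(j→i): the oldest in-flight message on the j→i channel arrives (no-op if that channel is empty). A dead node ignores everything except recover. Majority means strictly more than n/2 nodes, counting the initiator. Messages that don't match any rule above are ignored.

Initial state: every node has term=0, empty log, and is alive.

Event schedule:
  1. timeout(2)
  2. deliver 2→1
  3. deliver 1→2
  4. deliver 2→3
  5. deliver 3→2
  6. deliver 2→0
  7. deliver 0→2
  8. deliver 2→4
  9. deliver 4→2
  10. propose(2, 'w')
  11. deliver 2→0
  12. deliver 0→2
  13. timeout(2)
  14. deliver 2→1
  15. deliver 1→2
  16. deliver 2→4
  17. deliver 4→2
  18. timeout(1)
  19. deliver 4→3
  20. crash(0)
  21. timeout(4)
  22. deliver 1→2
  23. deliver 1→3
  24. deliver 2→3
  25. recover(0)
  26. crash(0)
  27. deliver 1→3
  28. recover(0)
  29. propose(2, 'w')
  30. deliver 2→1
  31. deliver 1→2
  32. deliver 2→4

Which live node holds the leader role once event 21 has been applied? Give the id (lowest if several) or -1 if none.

[1] timeout(2) → N2(cand t1 [-])
[2] deliver 2→1 → N1(foll t1 [-])
[3] deliver 1→2 → ∅
[4] deliver 2→3 → N3(foll t1 [-])
[5] deliver 3→2 → N2(lead t1 [-])
[6] deliver 2→0 → N0(foll t1 [-])
[7] deliver 0→2 → ∅
[8] deliver 2→4 → N4(foll t1 [-])
[9] deliver 4→2 → ∅
[10] propose(2,'w') → N2(lead t1 [w])
[11] deliver 2→0 → N0(foll t1 [w])
[12] deliver 0→2 → ∅
[13] timeout(2) → N2(cand t2 [w])
[14] deliver 2→1 → N1(foll t1 [w])
[15] deliver 1→2 → ∅
[16] deliver 2→4 → N4(foll t1 [w])
[17] deliver 4→2 → ∅
[18] timeout(1) → N1(cand t2 [w])
[19] deliver 4→3 → ∅
[20] crash(0) → N0(✗foll t1 [w])
[21] timeout(4) → N4(cand t2 [w])

-1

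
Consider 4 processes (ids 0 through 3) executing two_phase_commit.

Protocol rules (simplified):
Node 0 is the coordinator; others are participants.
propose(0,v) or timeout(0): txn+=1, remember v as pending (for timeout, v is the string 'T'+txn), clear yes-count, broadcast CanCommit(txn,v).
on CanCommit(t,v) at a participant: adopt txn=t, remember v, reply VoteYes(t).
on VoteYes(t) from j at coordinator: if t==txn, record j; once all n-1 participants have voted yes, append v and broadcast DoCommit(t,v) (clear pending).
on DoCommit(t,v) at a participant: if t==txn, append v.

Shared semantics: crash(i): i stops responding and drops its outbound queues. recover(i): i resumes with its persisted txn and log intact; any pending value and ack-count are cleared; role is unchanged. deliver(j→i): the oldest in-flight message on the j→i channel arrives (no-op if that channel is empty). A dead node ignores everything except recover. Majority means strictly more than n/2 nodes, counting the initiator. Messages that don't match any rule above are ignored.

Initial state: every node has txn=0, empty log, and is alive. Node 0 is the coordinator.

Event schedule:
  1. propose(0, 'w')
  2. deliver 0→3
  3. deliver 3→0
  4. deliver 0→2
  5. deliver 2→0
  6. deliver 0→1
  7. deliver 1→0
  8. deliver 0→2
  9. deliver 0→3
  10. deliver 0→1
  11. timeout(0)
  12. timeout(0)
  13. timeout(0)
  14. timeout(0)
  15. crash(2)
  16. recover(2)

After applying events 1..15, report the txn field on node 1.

1

e1 propose(0,'w'): 0[coor,t=1,-]
e2 deliver 0→3: 3[part,t=1,-]
e3 deliver 3→0: ·
e4 deliver 0→2: 2[part,t=1,-]
e5 deliver 2→0: ·
e6 deliver 0→1: 1[part,t=1,-]
e7 deliver 1→0: 0[coor,t=1,w]
e8 deliver 0→2: 2[part,t=1,w]
e9 deliver 0→3: 3[part,t=1,w]
e10 deliver 0→1: 1[part,t=1,w]
e11 timeout(0): 0[coor,t=2,w]
e12 timeout(0): 0[coor,t=3,w]
e13 timeout(0): 0[coor,t=4,w]
e14 timeout(0): 0[coor,t=5,w]
e15 crash(2): 2[✗part,t=1,w]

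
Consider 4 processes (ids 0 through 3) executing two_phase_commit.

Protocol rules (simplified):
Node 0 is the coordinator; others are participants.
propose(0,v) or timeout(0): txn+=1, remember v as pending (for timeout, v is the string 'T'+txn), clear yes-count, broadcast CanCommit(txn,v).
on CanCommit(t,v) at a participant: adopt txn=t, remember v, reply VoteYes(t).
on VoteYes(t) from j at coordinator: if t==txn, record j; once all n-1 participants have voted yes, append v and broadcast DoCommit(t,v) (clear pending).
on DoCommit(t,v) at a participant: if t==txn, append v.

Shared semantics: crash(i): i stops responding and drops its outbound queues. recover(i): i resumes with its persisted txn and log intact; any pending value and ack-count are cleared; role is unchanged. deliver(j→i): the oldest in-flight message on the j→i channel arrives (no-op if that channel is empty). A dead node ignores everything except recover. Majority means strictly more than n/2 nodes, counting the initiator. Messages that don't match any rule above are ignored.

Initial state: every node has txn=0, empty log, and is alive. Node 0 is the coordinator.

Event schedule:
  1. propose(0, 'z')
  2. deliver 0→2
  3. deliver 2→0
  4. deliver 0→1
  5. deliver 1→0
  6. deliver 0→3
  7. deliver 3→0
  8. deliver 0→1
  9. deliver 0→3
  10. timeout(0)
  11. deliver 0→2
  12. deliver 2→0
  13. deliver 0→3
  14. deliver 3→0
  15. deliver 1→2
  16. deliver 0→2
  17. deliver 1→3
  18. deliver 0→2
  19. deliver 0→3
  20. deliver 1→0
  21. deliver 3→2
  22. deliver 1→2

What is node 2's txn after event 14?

[1] propose(0,'z') → N0(coor t1 [-])
[2] deliver 0→2 → N2(part t1 [-])
[3] deliver 2→0 → ∅
[4] deliver 0→1 → N1(part t1 [-])
[5] deliver 1→0 → ∅
[6] deliver 0→3 → N3(part t1 [-])
[7] deliver 3→0 → N0(coor t1 [z])
[8] deliver 0→1 → N1(part t1 [z])
[9] deliver 0→3 → N3(part t1 [z])
[10] timeout(0) → N0(coor t2 [z])
[11] deliver 0→2 → N2(part t1 [z])
[12] deliver 2→0 → ∅
[13] deliver 0→3 → N3(part t2 [z])
[14] deliver 3→0 → ∅

1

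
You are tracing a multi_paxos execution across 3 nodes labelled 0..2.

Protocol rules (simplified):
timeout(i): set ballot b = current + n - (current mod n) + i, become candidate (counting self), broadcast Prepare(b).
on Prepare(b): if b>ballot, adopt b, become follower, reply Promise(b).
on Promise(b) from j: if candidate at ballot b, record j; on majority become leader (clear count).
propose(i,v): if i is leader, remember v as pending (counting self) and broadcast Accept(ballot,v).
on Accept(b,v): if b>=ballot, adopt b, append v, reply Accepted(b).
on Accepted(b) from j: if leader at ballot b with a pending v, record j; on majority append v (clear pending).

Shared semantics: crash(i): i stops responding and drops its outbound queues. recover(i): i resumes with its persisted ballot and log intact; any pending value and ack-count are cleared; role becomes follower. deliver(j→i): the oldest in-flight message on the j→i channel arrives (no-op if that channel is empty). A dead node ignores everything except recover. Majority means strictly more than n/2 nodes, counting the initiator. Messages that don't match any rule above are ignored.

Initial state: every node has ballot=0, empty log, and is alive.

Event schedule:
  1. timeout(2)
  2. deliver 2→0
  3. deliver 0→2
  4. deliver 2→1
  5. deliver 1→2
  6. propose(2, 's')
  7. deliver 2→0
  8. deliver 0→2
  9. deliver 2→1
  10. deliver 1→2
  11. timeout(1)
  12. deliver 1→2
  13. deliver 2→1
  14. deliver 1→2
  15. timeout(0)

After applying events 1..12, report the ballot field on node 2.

7

step 1 timeout(2): 2={cand,b=5,log=-}
step 2 deliver 2→0: 0={foll,b=5,log=-}
step 3 deliver 0→2: 2={lead,b=5,log=-}
step 4 deliver 2→1: 1={foll,b=5,log=-}
step 5 deliver 1→2: —
step 6 propose(2,'s'): —
step 7 deliver 2→0: 0={foll,b=5,log=s}
step 8 deliver 0→2: 2={lead,b=5,log=s}
step 9 deliver 2→1: 1={foll,b=5,log=s}
step 10 deliver 1→2: —
step 11 timeout(1): 1={cand,b=7,log=s}
step 12 deliver 1→2: 2={foll,b=7,log=s}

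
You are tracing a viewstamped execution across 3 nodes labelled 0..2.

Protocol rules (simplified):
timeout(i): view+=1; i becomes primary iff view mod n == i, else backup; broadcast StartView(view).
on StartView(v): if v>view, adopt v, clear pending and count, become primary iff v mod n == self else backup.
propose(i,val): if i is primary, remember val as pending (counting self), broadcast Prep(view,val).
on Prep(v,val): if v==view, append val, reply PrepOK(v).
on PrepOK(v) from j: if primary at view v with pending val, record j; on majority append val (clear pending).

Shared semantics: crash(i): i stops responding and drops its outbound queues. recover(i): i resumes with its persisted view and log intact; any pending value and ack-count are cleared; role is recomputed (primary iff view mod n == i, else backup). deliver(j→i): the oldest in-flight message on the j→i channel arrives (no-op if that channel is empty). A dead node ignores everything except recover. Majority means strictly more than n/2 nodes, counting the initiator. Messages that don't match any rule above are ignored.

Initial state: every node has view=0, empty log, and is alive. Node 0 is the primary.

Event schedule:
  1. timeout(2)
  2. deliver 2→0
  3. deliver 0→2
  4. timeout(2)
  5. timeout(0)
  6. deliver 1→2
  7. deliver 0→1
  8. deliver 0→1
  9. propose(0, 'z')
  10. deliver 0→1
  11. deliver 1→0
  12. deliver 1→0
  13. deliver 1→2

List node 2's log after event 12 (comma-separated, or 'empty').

e1 timeout(2): 2[back,v=1,-]
e2 deliver 2→0: 0[back,v=1,-]
e3 deliver 0→2: ·
e4 timeout(2): 2[prim,v=2,-]
e5 timeout(0): 0[back,v=2,-]
e6 deliver 1→2: ·
e7 deliver 0→1: 1[back,v=2,-]
e8 deliver 0→1: ·
e9 propose(0,'z'): ·
e10 deliver 0→1: ·
e11 deliver 1→0: ·
e12 deliver 1→0: ·

empty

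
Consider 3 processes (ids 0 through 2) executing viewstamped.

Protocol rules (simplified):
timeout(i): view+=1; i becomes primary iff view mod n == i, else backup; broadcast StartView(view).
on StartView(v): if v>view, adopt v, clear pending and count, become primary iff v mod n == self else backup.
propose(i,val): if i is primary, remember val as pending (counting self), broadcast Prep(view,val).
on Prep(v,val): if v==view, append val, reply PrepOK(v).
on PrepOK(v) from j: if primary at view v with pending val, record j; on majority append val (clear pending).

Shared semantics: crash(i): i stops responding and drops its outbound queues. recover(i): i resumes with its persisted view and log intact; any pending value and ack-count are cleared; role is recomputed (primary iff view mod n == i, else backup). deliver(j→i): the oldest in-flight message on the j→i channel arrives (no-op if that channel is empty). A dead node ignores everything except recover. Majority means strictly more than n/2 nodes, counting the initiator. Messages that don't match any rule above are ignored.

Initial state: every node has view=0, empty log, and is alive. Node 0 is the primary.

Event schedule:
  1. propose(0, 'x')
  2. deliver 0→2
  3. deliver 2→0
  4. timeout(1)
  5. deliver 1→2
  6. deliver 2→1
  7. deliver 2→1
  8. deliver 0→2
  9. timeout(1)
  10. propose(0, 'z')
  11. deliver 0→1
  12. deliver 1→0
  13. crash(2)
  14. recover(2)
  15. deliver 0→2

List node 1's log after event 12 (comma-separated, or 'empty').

empty

after 1 — propose(0,'x'): ·
after 2 — deliver 0→2: n2:back/v0/[x]
after 3 — deliver 2→0: n0:prim/v0/[x]
after 4 — timeout(1): n1:prim/v1/[-]
after 5 — deliver 1→2: n2:back/v1/[x]
after 6 — deliver 2→1: ·
after 7 — deliver 2→1: ·
after 8 — deliver 0→2: ·
after 9 — timeout(1): n1:back/v2/[-]
after 10 — propose(0,'z'): ·
after 11 — deliver 0→1: ·
after 12 — deliver 1→0: n0:back/v1/[x]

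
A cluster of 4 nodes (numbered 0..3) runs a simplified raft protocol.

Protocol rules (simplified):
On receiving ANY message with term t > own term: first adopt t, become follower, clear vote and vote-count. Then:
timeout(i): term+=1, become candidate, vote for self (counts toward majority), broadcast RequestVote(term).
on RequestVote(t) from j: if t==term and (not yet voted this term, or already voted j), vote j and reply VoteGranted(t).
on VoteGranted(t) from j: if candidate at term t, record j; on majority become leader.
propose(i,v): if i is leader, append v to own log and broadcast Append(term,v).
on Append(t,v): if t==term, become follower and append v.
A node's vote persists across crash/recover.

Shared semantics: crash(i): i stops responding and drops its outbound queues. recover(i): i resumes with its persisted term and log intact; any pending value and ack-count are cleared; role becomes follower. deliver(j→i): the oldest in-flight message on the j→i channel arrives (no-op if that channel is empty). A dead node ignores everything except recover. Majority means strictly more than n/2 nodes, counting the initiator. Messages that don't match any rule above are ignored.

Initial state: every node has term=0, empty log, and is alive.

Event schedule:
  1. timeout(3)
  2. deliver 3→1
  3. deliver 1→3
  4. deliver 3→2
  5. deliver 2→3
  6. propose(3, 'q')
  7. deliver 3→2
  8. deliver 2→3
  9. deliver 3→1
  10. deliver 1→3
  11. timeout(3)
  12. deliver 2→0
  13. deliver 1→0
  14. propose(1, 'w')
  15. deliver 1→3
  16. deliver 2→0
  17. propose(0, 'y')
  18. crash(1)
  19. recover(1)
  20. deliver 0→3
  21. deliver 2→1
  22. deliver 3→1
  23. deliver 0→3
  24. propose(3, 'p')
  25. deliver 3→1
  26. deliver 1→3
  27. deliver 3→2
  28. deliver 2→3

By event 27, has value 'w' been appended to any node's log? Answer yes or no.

after 1 — timeout(3): n3:cand/t1/[-]
after 2 — deliver 3→1: n1:foll/t1/[-]
after 3 — deliver 1→3: ·
after 4 — deliver 3→2: n2:foll/t1/[-]
after 5 — deliver 2→3: n3:lead/t1/[-]
after 6 — propose(3,'q'): n3:lead/t1/[q]
after 7 — deliver 3→2: n2:foll/t1/[q]
after 8 — deliver 2→3: ·
after 9 — deliver 3→1: n1:foll/t1/[q]
after 10 — deliver 1→3: ·
after 11 — timeout(3): n3:cand/t2/[q]
after 12 — deliver 2→0: ·
after 13 — deliver 1→0: ·
after 14 — propose(1,'w'): ·
after 15 — deliver 1→3: ·
after 16 — deliver 2→0: ·
after 17 — propose(0,'y'): ·
after 18 — crash(1): n1:✗foll/t1/[q]
after 19 — recover(1): n1:foll/t1/[q]
after 20 — deliver 0→3: ·
after 21 — deliver 2→1: ·
after 22 — deliver 3→1: n1:foll/t2/[q]
after 23 — deliver 0→3: ·
after 24 — propose(3,'p'): ·
after 25 — deliver 3→1: ·
after 26 — deliver 1→3: ·
after 27 — deliver 3→2: n2:foll/t2/[q]

no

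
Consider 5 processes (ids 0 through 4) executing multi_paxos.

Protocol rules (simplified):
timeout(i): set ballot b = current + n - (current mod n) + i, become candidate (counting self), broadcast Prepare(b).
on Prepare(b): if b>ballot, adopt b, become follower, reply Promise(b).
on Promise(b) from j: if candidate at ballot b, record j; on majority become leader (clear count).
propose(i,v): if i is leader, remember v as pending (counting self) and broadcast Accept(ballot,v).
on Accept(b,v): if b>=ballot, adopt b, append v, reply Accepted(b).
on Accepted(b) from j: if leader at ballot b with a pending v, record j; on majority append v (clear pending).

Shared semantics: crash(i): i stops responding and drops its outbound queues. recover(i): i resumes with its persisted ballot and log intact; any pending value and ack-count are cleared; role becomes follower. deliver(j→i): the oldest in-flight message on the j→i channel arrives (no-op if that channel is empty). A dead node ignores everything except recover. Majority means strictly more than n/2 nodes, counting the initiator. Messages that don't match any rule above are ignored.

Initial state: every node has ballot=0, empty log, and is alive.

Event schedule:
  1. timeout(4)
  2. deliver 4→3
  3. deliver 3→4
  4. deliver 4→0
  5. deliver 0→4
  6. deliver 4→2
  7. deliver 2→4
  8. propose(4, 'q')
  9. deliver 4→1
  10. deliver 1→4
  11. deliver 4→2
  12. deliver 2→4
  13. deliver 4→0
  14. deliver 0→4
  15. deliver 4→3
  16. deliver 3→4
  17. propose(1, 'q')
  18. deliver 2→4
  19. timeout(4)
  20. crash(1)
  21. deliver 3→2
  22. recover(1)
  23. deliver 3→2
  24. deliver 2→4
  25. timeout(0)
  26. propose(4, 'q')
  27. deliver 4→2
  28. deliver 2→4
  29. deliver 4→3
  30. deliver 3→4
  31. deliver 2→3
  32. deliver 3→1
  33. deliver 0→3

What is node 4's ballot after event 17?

e1 timeout(4): 4[cand,b=9,-]
e2 deliver 4→3: 3[foll,b=9,-]
e3 deliver 3→4: ·
e4 deliver 4→0: 0[foll,b=9,-]
e5 deliver 0→4: 4[lead,b=9,-]
e6 deliver 4→2: 2[foll,b=9,-]
e7 deliver 2→4: ·
e8 propose(4,'q'): ·
e9 deliver 4→1: 1[foll,b=9,-]
e10 deliver 1→4: ·
e11 deliver 4→2: 2[foll,b=9,q]
e12 deliver 2→4: ·
e13 deliver 4→0: 0[foll,b=9,q]
e14 deliver 0→4: 4[lead,b=9,q]
e15 deliver 4→3: 3[foll,b=9,q]
e16 deliver 3→4: ·
e17 propose(1,'q'): ·

9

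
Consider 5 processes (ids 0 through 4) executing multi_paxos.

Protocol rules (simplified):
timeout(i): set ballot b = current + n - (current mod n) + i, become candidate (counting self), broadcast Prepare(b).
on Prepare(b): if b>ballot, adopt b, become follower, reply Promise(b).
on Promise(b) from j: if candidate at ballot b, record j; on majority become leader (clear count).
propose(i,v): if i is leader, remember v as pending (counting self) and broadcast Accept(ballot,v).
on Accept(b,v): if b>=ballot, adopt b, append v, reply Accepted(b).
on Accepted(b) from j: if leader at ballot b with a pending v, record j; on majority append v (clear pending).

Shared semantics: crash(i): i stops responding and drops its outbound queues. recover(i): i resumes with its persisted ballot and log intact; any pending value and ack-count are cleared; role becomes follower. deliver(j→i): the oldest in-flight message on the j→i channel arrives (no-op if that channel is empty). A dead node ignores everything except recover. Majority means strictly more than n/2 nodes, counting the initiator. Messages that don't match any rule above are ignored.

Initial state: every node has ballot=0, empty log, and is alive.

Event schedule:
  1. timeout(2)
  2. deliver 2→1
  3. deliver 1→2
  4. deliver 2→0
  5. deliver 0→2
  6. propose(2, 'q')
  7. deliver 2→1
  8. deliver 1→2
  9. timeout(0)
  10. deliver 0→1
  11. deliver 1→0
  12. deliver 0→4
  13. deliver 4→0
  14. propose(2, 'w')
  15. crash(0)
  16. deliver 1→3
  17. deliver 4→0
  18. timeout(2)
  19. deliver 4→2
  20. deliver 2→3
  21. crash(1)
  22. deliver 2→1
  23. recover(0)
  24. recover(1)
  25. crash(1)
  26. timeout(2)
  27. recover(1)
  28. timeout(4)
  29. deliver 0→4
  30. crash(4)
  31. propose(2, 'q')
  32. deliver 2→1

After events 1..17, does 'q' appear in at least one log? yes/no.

after 1 — timeout(2): n2:cand/b7/[-]
after 2 — deliver 2→1: n1:foll/b7/[-]
after 3 — deliver 1→2: ·
after 4 — deliver 2→0: n0:foll/b7/[-]
after 5 — deliver 0→2: n2:lead/b7/[-]
after 6 — propose(2,'q'): ·
after 7 — deliver 2→1: n1:foll/b7/[q]
after 8 — deliver 1→2: ·
after 9 — timeout(0): n0:cand/b10/[-]
after 10 — deliver 0→1: n1:foll/b10/[q]
after 11 — deliver 1→0: ·
after 12 — deliver 0→4: n4:foll/b10/[-]
after 13 — deliver 4→0: n0:lead/b10/[-]
after 14 — propose(2,'w'): ·
after 15 — crash(0): n0:✗lead/b10/[-]
after 16 — deliver 1→3: ·
after 17 — deliver 4→0: ·

yes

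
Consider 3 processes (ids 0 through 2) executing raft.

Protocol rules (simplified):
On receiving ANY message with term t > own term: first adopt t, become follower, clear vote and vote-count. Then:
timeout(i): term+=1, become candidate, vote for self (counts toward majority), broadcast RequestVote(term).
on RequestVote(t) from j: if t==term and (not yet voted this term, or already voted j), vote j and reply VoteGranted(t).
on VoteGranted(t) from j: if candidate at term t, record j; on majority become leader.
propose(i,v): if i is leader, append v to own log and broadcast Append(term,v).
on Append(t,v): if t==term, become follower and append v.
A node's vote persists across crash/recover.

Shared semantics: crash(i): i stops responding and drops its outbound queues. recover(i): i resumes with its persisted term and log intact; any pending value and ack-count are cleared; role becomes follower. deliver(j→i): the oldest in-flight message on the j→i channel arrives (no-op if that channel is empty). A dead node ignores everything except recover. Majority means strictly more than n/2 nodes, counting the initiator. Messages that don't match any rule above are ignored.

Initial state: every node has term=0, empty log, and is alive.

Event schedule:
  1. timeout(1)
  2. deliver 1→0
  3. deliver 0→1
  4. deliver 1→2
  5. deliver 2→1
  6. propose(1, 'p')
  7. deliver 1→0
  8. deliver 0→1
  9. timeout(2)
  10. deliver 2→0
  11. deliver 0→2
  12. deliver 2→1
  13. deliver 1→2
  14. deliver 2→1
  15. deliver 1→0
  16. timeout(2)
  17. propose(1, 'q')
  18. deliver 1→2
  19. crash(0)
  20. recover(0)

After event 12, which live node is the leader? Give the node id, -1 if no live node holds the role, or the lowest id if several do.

2

step 1 timeout(1): 1={cand,t=1,log=-}
step 2 deliver 1→0: 0={foll,t=1,log=-}
step 3 deliver 0→1: 1={lead,t=1,log=-}
step 4 deliver 1→2: 2={foll,t=1,log=-}
step 5 deliver 2→1: —
step 6 propose(1,'p'): 1={lead,t=1,log=p}
step 7 deliver 1→0: 0={foll,t=1,log=p}
step 8 deliver 0→1: —
step 9 timeout(2): 2={cand,t=2,log=-}
step 10 deliver 2→0: 0={foll,t=2,log=p}
step 11 deliver 0→2: 2={lead,t=2,log=-}
step 12 deliver 2→1: 1={foll,t=2,log=p}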